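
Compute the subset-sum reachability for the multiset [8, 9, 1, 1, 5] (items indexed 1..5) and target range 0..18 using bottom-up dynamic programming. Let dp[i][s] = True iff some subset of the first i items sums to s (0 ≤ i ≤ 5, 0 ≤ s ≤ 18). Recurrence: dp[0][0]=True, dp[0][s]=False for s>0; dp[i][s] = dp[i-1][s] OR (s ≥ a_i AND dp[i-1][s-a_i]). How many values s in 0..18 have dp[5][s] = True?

i\s   0   1   2   3   4   5   6   7   8   9  10  11  12  13  14  15  16  17  18
  0   T   F   F   F   F   F   F   F   F   F   F   F   F   F   F   F   F   F   F
  1   T   F   F   F   F   F   F   F   T   F   F   F   F   F   F   F   F   F   F
  2   T   F   F   F   F   F   F   F   T   T   F   F   F   F   F   F   F   T   F
  3   T   T   F   F   F   F   F   F   T   T   T   F   F   F   F   F   F   T   T
  4   T   T   T   F   F   F   F   F   T   T   T   T   F   F   F   F   F   T   T
  5   T   T   T   F   F   T   T   T   T   T   T   T   F   T   T   T   T   T   T

16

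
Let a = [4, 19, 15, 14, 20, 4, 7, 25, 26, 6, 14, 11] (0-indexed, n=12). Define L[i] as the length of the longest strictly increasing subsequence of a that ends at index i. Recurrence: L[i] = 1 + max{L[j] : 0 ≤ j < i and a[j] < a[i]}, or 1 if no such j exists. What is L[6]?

   i    0    1    2    3    4    5    6    7    8    9   10   11
a[i]    4   19   15   14   20    4    7   25   26    6   14   11
L[i]    1    2    2    2    3    1    2    4    5    2    3    3

2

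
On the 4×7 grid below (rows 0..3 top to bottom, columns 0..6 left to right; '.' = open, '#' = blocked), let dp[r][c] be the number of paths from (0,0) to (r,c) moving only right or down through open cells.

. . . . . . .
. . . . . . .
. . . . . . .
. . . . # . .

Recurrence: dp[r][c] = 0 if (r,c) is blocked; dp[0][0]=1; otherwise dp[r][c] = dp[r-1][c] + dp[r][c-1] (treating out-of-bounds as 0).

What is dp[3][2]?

r\c   0   1   2   3   4   5   6
  0   1   1   1   1   1   1   1
  1   1   2   3   4   5   6   7
  2   1   3   6  10  15  21  28
  3   1   4  10  20   0  21  49

10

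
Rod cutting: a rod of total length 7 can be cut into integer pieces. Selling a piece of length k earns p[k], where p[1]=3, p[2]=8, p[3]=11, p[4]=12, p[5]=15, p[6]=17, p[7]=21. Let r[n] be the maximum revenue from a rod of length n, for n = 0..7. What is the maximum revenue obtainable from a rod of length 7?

   n    0    1    2    3    4    5    6    7
r[n]    0    3    8   11   16   19   24   27

27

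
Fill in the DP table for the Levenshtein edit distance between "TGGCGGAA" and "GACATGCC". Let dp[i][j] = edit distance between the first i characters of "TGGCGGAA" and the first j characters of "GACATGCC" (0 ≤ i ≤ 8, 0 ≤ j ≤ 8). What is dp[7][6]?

   ''  G  A  C  A  T  G  C  C
''  0  1  2  3  4  5  6  7  8
 T  1  1  2  3  4  4  5  6  7
 G  2  1  2  3  4  5  4  5  6
 G  3  2  2  3  4  5  5  5  6
 C  4  3  3  2  3  4  5  5  5
 G  5  4  4  3  3  4  4  5  6
 G  6  5  5  4  4  4  4  5  6
 A  7  6  5  5  4  5  5  5  6
 A  8  7  6  6  5  5  6  6  6

5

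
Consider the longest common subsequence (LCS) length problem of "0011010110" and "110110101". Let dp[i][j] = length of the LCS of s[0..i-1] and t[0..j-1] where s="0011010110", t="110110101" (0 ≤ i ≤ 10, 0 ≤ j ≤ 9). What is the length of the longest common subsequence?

   ''  1  1  0  1  1  0  1  0  1
''  0  0  0  0  0  0  0  0  0  0
 0  0  0  0  1  1  1  1  1  1  1
 0  0  0  0  1  1  1  2  2  2  2
 1  0  1  1  1  2  2  2  3  3  3
 1  0  1  2  2  2  3  3  3  3  4
 0  0  1  2  3  3  3  4  4  4  4
 1  0  1  2  3  4  4  4  5  5  5
 0  0  1  2  3  4  4  5  5  6  6
 1  0  1  2  3  4  5  5  6  6  7
 1  0  1  2  3  4  5  5  6  6  7
 0  0  1  2  3  4  5  6  6  7  7

7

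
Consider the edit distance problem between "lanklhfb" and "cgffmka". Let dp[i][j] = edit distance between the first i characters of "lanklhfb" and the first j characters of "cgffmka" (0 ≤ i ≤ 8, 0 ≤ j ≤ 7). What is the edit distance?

   ''  c  g  f  f  m  k  a
''  0  1  2  3  4  5  6  7
 l  1  1  2  3  4  5  6  7
 a  2  2  2  3  4  5  6  6
 n  3  3  3  3  4  5  6  7
 k  4  4  4  4  4  5  5  6
 l  5  5  5  5  5  5  6  6
 h  6  6  6  6  6  6  6  7
 f  7  7  7  6  6  7  7  7
 b  8  8  8  7  7  7  8  8

8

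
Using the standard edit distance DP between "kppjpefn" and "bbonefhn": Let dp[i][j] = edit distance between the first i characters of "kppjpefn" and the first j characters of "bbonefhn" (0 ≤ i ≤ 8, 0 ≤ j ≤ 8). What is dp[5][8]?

   ''  b  b  o  n  e  f  h  n
''  0  1  2  3  4  5  6  7  8
 k  1  1  2  3  4  5  6  7  8
 p  2  2  2  3  4  5  6  7  8
 p  3  3  3  3  4  5  6  7  8
 j  4  4  4  4  4  5  6  7  8
 p  5  5  5  5  5  5  6  7  8
 e  6  6  6  6  6  5  6  7  8
 f  7  7  7  7  7  6  5  6  7
 n  8  8  8  8  7  7  6  6  6

8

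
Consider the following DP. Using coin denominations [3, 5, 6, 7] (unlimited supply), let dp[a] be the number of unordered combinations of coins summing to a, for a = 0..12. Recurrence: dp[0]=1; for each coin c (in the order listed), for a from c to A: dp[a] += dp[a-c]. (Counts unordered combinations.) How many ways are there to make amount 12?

after  coin     0     1     2     3     4     5     6     7     8     9    10    11    12
          3     1     0     0     1     0     0     1     0     0     1     0     0     1
          5     1     0     0     1     0     1     1     0     1     1     1     1     1
          6     1     0     0     1     0     1     2     0     1     2     1     2     3
          7     1     0     0     1     0     1     2     1     1     2     2     2     4

4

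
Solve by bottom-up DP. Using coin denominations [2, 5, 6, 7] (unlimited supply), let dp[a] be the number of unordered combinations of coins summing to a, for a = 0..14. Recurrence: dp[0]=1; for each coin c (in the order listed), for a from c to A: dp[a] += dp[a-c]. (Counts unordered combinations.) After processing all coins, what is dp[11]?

after  coin     0     1     2     3     4     5     6     7     8     9    10    11    12    13    14
          2     1     0     1     0     1     0     1     0     1     0     1     0     1     0     1
          5     1     0     1     0     1     1     1     1     1     1     2     1     2     1     2
          6     1     0     1     0     1     1     2     1     2     1     3     2     4     2     4
          7     1     0     1     0     1     1     2     2     2     2     3     3     5     4     6

3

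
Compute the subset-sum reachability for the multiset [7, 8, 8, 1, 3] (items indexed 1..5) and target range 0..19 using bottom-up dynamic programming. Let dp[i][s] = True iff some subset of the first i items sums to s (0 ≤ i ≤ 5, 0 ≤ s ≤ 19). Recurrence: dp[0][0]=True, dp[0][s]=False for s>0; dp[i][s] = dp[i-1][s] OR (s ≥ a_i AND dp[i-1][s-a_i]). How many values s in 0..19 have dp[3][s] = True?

5

i\s   0   1   2   3   4   5   6   7   8   9  10  11  12  13  14  15  16  17  18  19
  0   T   F   F   F   F   F   F   F   F   F   F   F   F   F   F   F   F   F   F   F
  1   T   F   F   F   F   F   F   T   F   F   F   F   F   F   F   F   F   F   F   F
  2   T   F   F   F   F   F   F   T   T   F   F   F   F   F   F   T   F   F   F   F
  3   T   F   F   F   F   F   F   T   T   F   F   F   F   F   F   T   T   F   F   F
  4   T   T   F   F   F   F   F   T   T   T   F   F   F   F   F   T   T   T   F   F
  5   T   T   F   T   T   F   F   T   T   T   T   T   T   F   F   T   T   T   T   T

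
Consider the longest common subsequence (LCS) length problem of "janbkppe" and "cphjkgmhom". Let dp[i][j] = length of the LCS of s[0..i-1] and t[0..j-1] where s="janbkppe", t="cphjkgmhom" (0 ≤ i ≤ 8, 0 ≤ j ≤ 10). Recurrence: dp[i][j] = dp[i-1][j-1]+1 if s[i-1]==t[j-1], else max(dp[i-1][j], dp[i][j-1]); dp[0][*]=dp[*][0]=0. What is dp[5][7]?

2

   ''  c  p  h  j  k  g  m  h  o  m
''  0  0  0  0  0  0  0  0  0  0  0
 j  0  0  0  0  1  1  1  1  1  1  1
 a  0  0  0  0  1  1  1  1  1  1  1
 n  0  0  0  0  1  1  1  1  1  1  1
 b  0  0  0  0  1  1  1  1  1  1  1
 k  0  0  0  0  1  2  2  2  2  2  2
 p  0  0  1  1  1  2  2  2  2  2  2
 p  0  0  1  1  1  2  2  2  2  2  2
 e  0  0  1  1  1  2  2  2  2  2  2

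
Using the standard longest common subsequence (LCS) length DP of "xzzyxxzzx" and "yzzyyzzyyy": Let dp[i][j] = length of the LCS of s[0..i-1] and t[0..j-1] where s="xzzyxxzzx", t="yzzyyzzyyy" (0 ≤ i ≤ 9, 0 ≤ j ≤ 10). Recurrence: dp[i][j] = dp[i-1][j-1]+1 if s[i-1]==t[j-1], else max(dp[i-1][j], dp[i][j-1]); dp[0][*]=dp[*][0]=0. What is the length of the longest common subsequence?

   ''  y  z  z  y  y  z  z  y  y  y
''  0  0  0  0  0  0  0  0  0  0  0
 x  0  0  0  0  0  0  0  0  0  0  0
 z  0  0  1  1  1  1  1  1  1  1  1
 z  0  0  1  2  2  2  2  2  2  2  2
 y  0  1  1  2  3  3  3  3  3  3  3
 x  0  1  1  2  3  3  3  3  3  3  3
 x  0  1  1  2  3  3  3  3  3  3  3
 z  0  1  2  2  3  3  4  4  4  4  4
 z  0  1  2  3  3  3  4  5  5  5  5
 x  0  1  2  3  3  3  4  5  5  5  5

5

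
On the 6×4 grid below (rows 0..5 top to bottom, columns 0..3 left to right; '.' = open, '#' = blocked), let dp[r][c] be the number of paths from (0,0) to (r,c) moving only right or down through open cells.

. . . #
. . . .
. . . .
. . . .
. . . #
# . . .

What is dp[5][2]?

20

r\c   0   1   2   3
  0   1   1   1   0
  1   1   2   3   3
  2   1   3   6   9
  3   1   4  10  19
  4   1   5  15   0
  5   0   5  20  20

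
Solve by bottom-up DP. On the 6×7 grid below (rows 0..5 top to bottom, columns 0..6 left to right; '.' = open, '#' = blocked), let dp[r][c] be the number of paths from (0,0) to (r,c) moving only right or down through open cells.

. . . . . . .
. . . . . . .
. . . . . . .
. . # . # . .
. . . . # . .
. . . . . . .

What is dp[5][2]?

r\c   0   1   2   3   4   5   6
  0   1   1   1   1   1   1   1
  1   1   2   3   4   5   6   7
  2   1   3   6  10  15  21  28
  3   1   4   0  10   0  21  49
  4   1   5   5  15   0  21  70
  5   1   6  11  26  26  47 117

11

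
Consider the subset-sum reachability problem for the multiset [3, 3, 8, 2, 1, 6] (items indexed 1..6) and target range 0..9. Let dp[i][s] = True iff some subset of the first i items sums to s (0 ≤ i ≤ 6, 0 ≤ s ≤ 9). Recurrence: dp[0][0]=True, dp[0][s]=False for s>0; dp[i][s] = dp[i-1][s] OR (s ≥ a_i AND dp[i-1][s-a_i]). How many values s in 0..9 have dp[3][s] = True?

4

i\s   0   1   2   3   4   5   6   7   8   9
  0   T   F   F   F   F   F   F   F   F   F
  1   T   F   F   T   F   F   F   F   F   F
  2   T   F   F   T   F   F   T   F   F   F
  3   T   F   F   T   F   F   T   F   T   F
  4   T   F   T   T   F   T   T   F   T   F
  5   T   T   T   T   T   T   T   T   T   T
  6   T   T   T   T   T   T   T   T   T   T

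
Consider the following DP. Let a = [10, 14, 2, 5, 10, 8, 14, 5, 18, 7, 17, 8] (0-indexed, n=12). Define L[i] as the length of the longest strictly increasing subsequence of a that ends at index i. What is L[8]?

   i    0    1    2    3    4    5    6    7    8    9   10   11
a[i]   10   14    2    5   10    8   14    5   18    7   17    8
L[i]    1    2    1    2    3    3    4    2    5    3    5    4

5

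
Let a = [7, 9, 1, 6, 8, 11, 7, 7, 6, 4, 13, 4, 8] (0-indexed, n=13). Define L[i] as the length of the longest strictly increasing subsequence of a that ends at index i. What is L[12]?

4

   i    0    1    2    3    4    5    6    7    8    9   10   11   12
a[i]    7    9    1    6    8   11    7    7    6    4   13    4    8
L[i]    1    2    1    2    3    4    3    3    2    2    5    2    4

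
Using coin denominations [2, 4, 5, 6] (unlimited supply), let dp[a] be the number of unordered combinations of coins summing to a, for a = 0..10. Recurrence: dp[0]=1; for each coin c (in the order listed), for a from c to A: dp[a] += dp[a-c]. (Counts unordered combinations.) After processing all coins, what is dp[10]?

6

after  coin     0     1     2     3     4     5     6     7     8     9    10
          2     1     0     1     0     1     0     1     0     1     0     1
          4     1     0     1     0     2     0     2     0     3     0     3
          5     1     0     1     0     2     1     2     1     3     2     4
          6     1     0     1     0     2     1     3     1     4     2     6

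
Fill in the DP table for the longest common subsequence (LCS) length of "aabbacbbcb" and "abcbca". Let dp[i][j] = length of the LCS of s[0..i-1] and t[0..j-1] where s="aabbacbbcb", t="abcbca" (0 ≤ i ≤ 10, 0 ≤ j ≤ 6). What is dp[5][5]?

3

   ''  a  b  c  b  c  a
''  0  0  0  0  0  0  0
 a  0  1  1  1  1  1  1
 a  0  1  1  1  1  1  2
 b  0  1  2  2  2  2  2
 b  0  1  2  2  3  3  3
 a  0  1  2  2  3  3  4
 c  0  1  2  3  3  4  4
 b  0  1  2  3  4  4  4
 b  0  1  2  3  4  4  4
 c  0  1  2  3  4  5  5
 b  0  1  2  3  4  5  5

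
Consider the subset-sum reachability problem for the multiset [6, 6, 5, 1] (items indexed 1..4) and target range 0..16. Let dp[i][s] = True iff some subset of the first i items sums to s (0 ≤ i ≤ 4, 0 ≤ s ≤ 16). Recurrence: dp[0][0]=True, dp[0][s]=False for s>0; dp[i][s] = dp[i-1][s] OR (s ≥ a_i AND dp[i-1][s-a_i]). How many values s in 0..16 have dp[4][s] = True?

8

i\s   0   1   2   3   4   5   6   7   8   9  10  11  12  13  14  15  16
  0   T   F   F   F   F   F   F   F   F   F   F   F   F   F   F   F   F
  1   T   F   F   F   F   F   T   F   F   F   F   F   F   F   F   F   F
  2   T   F   F   F   F   F   T   F   F   F   F   F   T   F   F   F   F
  3   T   F   F   F   F   T   T   F   F   F   F   T   T   F   F   F   F
  4   T   T   F   F   F   T   T   T   F   F   F   T   T   T   F   F   F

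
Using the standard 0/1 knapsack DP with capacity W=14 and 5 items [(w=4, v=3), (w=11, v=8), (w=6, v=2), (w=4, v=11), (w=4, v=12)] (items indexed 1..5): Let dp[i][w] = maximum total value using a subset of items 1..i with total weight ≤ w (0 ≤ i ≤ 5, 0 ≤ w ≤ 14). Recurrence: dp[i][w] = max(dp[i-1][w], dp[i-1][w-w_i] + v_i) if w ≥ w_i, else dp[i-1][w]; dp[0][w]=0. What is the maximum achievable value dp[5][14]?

i\w   0   1   2   3   4   5   6   7   8   9  10  11  12  13  14
  0   0   0   0   0   0   0   0   0   0   0   0   0   0   0   0
  1   0   0   0   0   3   3   3   3   3   3   3   3   3   3   3
  2   0   0   0   0   3   3   3   3   3   3   3   8   8   8   8
  3   0   0   0   0   3   3   3   3   3   3   5   8   8   8   8
  4   0   0   0   0  11  11  11  11  14  14  14  14  14  14  16
  5   0   0   0   0  12  12  12  12  23  23  23  23  26  26  26

26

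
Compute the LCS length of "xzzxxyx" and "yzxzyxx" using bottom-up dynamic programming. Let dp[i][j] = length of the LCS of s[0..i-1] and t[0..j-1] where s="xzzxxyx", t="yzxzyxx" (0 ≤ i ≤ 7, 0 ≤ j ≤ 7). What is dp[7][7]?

   ''  y  z  x  z  y  x  x
''  0  0  0  0  0  0  0  0
 x  0  0  0  1  1  1  1  1
 z  0  0  1  1  2  2  2  2
 z  0  0  1  1  2  2  2  2
 x  0  0  1  2  2  2  3  3
 x  0  0  1  2  2  2  3  4
 y  0  1  1  2  2  3  3  4
 x  0  1  1  2  2  3  4  4

4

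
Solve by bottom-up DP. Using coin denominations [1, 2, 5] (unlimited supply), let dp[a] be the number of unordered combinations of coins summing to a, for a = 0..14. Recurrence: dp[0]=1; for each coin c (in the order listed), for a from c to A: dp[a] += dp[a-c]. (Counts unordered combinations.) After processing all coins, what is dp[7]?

6

after  coin     0     1     2     3     4     5     6     7     8     9    10    11    12    13    14
          1     1     1     1     1     1     1     1     1     1     1     1     1     1     1     1
          2     1     1     2     2     3     3     4     4     5     5     6     6     7     7     8
          5     1     1     2     2     3     4     5     6     7     8    10    11    13    14    16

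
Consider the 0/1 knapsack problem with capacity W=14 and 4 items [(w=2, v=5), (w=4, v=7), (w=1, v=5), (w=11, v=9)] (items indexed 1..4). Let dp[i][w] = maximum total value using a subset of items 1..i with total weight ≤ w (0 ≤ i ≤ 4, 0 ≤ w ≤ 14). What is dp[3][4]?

10

i\w   0   1   2   3   4   5   6   7   8   9  10  11  12  13  14
  0   0   0   0   0   0   0   0   0   0   0   0   0   0   0   0
  1   0   0   5   5   5   5   5   5   5   5   5   5   5   5   5
  2   0   0   5   5   7   7  12  12  12  12  12  12  12  12  12
  3   0   5   5  10  10  12  12  17  17  17  17  17  17  17  17
  4   0   5   5  10  10  12  12  17  17  17  17  17  17  17  19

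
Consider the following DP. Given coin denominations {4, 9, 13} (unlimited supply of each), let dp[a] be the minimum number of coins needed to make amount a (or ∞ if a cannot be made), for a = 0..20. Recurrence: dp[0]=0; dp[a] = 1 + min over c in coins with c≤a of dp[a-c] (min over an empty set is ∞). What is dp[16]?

4

 a  0  1  2  3  4  5  6  7  8  9 10 11 12 13 14 15 16 17 18 19 20
dp  0  -  -  -  1  -  -  -  2  1  -  -  3  1  -  -  4  2  2  -  5
(- denotes ∞ / unreachable)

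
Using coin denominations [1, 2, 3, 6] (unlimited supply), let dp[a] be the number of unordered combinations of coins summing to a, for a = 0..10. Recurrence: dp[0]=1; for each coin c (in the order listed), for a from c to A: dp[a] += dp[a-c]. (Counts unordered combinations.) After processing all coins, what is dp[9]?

after  coin     0     1     2     3     4     5     6     7     8     9    10
          1     1     1     1     1     1     1     1     1     1     1     1
          2     1     1     2     2     3     3     4     4     5     5     6
          3     1     1     2     3     4     5     7     8    10    12    14
          6     1     1     2     3     4     5     8     9    12    15    18

15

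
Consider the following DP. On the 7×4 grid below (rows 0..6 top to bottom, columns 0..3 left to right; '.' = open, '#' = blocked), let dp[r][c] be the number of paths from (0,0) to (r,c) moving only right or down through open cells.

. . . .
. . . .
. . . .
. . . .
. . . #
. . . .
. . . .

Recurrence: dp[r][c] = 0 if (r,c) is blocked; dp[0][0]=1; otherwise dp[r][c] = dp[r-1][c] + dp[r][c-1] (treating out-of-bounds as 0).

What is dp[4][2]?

15

r\c   0   1   2   3
  0   1   1   1   1
  1   1   2   3   4
  2   1   3   6  10
  3   1   4  10  20
  4   1   5  15   0
  5   1   6  21  21
  6   1   7  28  49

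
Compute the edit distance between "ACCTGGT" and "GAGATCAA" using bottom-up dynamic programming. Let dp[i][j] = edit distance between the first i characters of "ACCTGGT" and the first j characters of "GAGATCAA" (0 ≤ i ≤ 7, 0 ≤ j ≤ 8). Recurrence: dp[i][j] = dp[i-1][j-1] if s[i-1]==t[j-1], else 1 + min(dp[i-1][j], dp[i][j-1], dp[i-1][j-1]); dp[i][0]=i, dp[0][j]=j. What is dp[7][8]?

6

   ''  G  A  G  A  T  C  A  A
''  0  1  2  3  4  5  6  7  8
 A  1  1  1  2  3  4  5  6  7
 C  2  2  2  2  3  4  4  5  6
 C  3  3  3  3  3  4  4  5  6
 T  4  4  4  4  4  3  4  5  6
 G  5  4  5  4  5  4  4  5  6
 G  6  5  5  5  5  5  5  5  6
 T  7  6  6  6  6  5  6  6  6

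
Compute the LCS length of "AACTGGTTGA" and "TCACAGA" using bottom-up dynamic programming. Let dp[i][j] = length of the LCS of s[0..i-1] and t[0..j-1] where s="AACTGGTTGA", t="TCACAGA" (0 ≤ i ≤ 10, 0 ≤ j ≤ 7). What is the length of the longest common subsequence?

4

   ''  T  C  A  C  A  G  A
''  0  0  0  0  0  0  0  0
 A  0  0  0  1  1  1  1  1
 A  0  0  0  1  1  2  2  2
 C  0  0  1  1  2  2  2  2
 T  0  1  1  1  2  2  2  2
 G  0  1  1  1  2  2  3  3
 G  0  1  1  1  2  2  3  3
 T  0  1  1  1  2  2  3  3
 T  0  1  1  1  2  2  3  3
 G  0  1  1  1  2  2  3  3
 A  0  1  1  2  2  3  3  4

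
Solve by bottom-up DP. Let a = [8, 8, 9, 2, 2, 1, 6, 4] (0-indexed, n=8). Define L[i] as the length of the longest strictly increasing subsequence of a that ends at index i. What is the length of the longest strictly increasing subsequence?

   i    0    1    2    3    4    5    6    7
a[i]    8    8    9    2    2    1    6    4
L[i]    1    1    2    1    1    1    2    2

2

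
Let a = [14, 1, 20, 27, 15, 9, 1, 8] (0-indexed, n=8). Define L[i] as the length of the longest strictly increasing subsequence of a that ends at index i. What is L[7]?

   i    0    1    2    3    4    5    6    7
a[i]   14    1   20   27   15    9    1    8
L[i]    1    1    2    3    2    2    1    2

2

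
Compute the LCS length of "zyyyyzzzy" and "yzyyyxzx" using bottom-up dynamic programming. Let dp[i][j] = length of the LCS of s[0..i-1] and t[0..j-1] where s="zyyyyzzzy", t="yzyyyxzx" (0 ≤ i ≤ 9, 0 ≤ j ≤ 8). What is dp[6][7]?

   ''  y  z  y  y  y  x  z  x
''  0  0  0  0  0  0  0  0  0
 z  0  0  1  1  1  1  1  1  1
 y  0  1  1  2  2  2  2  2  2
 y  0  1  1  2  3  3  3  3  3
 y  0  1  1  2  3  4  4  4  4
 y  0  1  1  2  3  4  4  4  4
 z  0  1  2  2  3  4  4  5  5
 z  0  1  2  2  3  4  4  5  5
 z  0  1  2  2  3  4  4  5  5
 y  0  1  2  3  3  4  4  5  5

5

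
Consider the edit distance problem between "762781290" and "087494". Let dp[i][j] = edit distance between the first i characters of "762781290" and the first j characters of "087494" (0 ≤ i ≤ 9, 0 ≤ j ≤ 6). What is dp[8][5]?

   ''  0  8  7  4  9  4
''  0  1  2  3  4  5  6
 7  1  1  2  2  3  4  5
 6  2  2  2  3  3  4  5
 2  3  3  3  3  4  4  5
 7  4  4  4  3  4  5  5
 8  5  5  4  4  4  5  6
 1  6  6  5  5  5  5  6
 2  7  7  6  6  6  6  6
 9  8  8  7  7  7  6  7
 0  9  8  8  8  8  7  7

6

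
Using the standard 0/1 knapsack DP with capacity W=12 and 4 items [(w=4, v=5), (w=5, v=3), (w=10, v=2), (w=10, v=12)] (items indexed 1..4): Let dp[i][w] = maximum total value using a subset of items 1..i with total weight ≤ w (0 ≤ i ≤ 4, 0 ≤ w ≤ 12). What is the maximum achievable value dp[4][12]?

12

i\w   0   1   2   3   4   5   6   7   8   9  10  11  12
  0   0   0   0   0   0   0   0   0   0   0   0   0   0
  1   0   0   0   0   5   5   5   5   5   5   5   5   5
  2   0   0   0   0   5   5   5   5   5   8   8   8   8
  3   0   0   0   0   5   5   5   5   5   8   8   8   8
  4   0   0   0   0   5   5   5   5   5   8  12  12  12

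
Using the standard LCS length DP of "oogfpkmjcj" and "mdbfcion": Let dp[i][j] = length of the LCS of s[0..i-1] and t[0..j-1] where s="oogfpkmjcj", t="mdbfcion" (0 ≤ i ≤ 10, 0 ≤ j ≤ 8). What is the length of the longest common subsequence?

2

   ''  m  d  b  f  c  i  o  n
''  0  0  0  0  0  0  0  0  0
 o  0  0  0  0  0  0  0  1  1
 o  0  0  0  0  0  0  0  1  1
 g  0  0  0  0  0  0  0  1  1
 f  0  0  0  0  1  1  1  1  1
 p  0  0  0  0  1  1  1  1  1
 k  0  0  0  0  1  1  1  1  1
 m  0  1  1  1  1  1  1  1  1
 j  0  1  1  1  1  1  1  1  1
 c  0  1  1  1  1  2  2  2  2
 j  0  1  1  1  1  2  2  2  2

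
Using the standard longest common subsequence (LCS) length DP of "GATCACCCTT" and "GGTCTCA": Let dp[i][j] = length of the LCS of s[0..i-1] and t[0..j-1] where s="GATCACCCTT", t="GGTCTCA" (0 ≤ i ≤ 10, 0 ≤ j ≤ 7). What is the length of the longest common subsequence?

4

   ''  G  G  T  C  T  C  A
''  0  0  0  0  0  0  0  0
 G  0  1  1  1  1  1  1  1
 A  0  1  1  1  1  1  1  2
 T  0  1  1  2  2  2  2  2
 C  0  1  1  2  3  3  3  3
 A  0  1  1  2  3  3  3  4
 C  0  1  1  2  3  3  4  4
 C  0  1  1  2  3  3  4  4
 C  0  1  1  2  3  3  4  4
 T  0  1  1  2  3  4  4  4
 T  0  1  1  2  3  4  4  4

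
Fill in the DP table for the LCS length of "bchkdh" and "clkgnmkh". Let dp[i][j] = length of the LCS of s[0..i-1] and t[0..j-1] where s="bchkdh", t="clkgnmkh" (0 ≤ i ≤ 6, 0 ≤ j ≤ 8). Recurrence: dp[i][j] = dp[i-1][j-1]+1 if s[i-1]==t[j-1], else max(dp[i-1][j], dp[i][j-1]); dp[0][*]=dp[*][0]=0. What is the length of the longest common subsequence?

   ''  c  l  k  g  n  m  k  h
''  0  0  0  0  0  0  0  0  0
 b  0  0  0  0  0  0  0  0  0
 c  0  1  1  1  1  1  1  1  1
 h  0  1  1  1  1  1  1  1  2
 k  0  1  1  2  2  2  2  2  2
 d  0  1  1  2  2  2  2  2  2
 h  0  1  1  2  2  2  2  2  3

3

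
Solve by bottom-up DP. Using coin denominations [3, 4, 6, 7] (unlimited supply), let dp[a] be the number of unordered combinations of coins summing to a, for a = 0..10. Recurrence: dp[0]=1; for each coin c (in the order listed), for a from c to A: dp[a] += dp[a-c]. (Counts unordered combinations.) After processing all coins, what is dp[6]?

2

after  coin     0     1     2     3     4     5     6     7     8     9    10
          3     1     0     0     1     0     0     1     0     0     1     0
          4     1     0     0     1     1     0     1     1     1     1     1
          6     1     0     0     1     1     0     2     1     1     2     2
          7     1     0     0     1     1     0     2     2     1     2     3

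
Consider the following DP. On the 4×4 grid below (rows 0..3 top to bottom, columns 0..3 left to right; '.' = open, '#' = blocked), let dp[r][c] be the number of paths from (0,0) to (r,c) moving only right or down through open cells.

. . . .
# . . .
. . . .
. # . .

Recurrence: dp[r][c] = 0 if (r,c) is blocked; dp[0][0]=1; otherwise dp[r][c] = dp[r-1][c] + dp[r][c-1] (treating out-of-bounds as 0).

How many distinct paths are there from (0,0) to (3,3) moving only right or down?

r\c   0   1   2   3
  0   1   1   1   1
  1   0   1   2   3
  2   0   1   3   6
  3   0   0   3   9

9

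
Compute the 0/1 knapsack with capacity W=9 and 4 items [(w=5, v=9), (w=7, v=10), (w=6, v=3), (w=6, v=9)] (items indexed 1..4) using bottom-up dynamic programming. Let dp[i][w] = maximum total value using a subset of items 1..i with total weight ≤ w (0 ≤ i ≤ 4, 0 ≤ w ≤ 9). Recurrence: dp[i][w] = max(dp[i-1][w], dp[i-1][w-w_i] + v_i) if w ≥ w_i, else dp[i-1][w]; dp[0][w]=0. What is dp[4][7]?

i\w   0   1   2   3   4   5   6   7   8   9
  0   0   0   0   0   0   0   0   0   0   0
  1   0   0   0   0   0   9   9   9   9   9
  2   0   0   0   0   0   9   9  10  10  10
  3   0   0   0   0   0   9   9  10  10  10
  4   0   0   0   0   0   9   9  10  10  10

10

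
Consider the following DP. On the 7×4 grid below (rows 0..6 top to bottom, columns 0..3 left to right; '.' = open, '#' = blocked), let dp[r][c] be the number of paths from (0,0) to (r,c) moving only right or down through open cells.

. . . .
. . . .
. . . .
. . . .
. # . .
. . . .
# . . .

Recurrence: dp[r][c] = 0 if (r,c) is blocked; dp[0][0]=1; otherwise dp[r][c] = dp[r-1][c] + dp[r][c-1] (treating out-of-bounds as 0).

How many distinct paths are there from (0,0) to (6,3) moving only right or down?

53

r\c   0   1   2   3
  0   1   1   1   1
  1   1   2   3   4
  2   1   3   6  10
  3   1   4  10  20
  4   1   0  10  30
  5   1   1  11  41
  6   0   1  12  53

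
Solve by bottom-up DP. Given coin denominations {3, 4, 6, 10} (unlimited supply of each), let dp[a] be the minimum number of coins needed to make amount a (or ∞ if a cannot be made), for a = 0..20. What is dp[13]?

 a  0  1  2  3  4  5  6  7  8  9 10 11 12 13 14 15 16 17 18 19 20
dp  0  -  -  1  1  -  1  2  2  2  1  3  2  2  2  3  2  3  3  3  2
(- denotes ∞ / unreachable)

2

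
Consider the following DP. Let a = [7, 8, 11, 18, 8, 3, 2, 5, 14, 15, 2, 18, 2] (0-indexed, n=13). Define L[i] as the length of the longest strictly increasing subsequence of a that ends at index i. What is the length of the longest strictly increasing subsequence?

   i    0    1    2    3    4    5    6    7    8    9   10   11   12
a[i]    7    8   11   18    8    3    2    5   14   15    2   18    2
L[i]    1    2    3    4    2    1    1    2    4    5    1    6    1

6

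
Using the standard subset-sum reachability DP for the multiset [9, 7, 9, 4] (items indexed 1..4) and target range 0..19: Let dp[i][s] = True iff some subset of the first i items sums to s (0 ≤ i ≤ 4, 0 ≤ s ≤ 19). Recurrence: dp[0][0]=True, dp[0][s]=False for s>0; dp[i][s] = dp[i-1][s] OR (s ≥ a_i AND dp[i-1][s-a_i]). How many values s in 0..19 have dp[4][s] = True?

8

i\s   0   1   2   3   4   5   6   7   8   9  10  11  12  13  14  15  16  17  18  19
  0   T   F   F   F   F   F   F   F   F   F   F   F   F   F   F   F   F   F   F   F
  1   T   F   F   F   F   F   F   F   F   T   F   F   F   F   F   F   F   F   F   F
  2   T   F   F   F   F   F   F   T   F   T   F   F   F   F   F   F   T   F   F   F
  3   T   F   F   F   F   F   F   T   F   T   F   F   F   F   F   F   T   F   T   F
  4   T   F   F   F   T   F   F   T   F   T   F   T   F   T   F   F   T   F   T   F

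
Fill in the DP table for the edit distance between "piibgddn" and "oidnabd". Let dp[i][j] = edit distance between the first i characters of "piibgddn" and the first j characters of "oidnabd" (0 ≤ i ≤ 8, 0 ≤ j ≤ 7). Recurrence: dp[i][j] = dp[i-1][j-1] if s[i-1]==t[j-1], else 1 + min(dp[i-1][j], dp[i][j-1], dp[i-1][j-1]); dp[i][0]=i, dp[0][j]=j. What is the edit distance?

6

   ''  o  i  d  n  a  b  d
''  0  1  2  3  4  5  6  7
 p  1  1  2  3  4  5  6  7
 i  2  2  1  2  3  4  5  6
 i  3  3  2  2  3  4  5  6
 b  4  4  3  3  3  4  4  5
 g  5  5  4  4  4  4  5  5
 d  6  6  5  4  5  5  5  5
 d  7  7  6  5  5  6  6  5
 n  8  8  7  6  5  6  7  6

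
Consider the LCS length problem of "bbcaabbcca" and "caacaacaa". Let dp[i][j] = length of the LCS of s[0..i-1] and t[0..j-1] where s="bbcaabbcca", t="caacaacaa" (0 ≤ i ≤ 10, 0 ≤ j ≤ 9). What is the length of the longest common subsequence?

6

   ''  c  a  a  c  a  a  c  a  a
''  0  0  0  0  0  0  0  0  0  0
 b  0  0  0  0  0  0  0  0  0  0
 b  0  0  0  0  0  0  0  0  0  0
 c  0  1  1  1  1  1  1  1  1  1
 a  0  1  2  2  2  2  2  2  2  2
 a  0  1  2  3  3  3  3  3  3  3
 b  0  1  2  3  3  3  3  3  3  3
 b  0  1  2  3  3  3  3  3  3  3
 c  0  1  2  3  4  4  4  4  4  4
 c  0  1  2  3  4  4  4  5  5  5
 a  0  1  2  3  4  5  5  5  6  6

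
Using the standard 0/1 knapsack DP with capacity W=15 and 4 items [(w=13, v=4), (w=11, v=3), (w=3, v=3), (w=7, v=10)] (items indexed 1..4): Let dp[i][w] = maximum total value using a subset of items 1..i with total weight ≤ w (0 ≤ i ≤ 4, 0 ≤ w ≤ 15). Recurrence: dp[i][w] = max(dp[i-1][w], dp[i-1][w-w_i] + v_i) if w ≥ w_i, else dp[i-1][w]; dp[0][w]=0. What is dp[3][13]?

4

i\w   0   1   2   3   4   5   6   7   8   9  10  11  12  13  14  15
  0   0   0   0   0   0   0   0   0   0   0   0   0   0   0   0   0
  1   0   0   0   0   0   0   0   0   0   0   0   0   0   4   4   4
  2   0   0   0   0   0   0   0   0   0   0   0   3   3   4   4   4
  3   0   0   0   3   3   3   3   3   3   3   3   3   3   4   6   6
  4   0   0   0   3   3   3   3  10  10  10  13  13  13  13  13  13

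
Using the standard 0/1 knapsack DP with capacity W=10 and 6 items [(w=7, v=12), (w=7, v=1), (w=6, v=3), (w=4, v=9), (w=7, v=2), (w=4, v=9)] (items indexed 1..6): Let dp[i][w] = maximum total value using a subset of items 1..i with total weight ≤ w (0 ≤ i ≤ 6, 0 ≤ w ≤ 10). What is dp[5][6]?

i\w   0   1   2   3   4   5   6   7   8   9  10
  0   0   0   0   0   0   0   0   0   0   0   0
  1   0   0   0   0   0   0   0  12  12  12  12
  2   0   0   0   0   0   0   0  12  12  12  12
  3   0   0   0   0   0   0   3  12  12  12  12
  4   0   0   0   0   9   9   9  12  12  12  12
  5   0   0   0   0   9   9   9  12  12  12  12
  6   0   0   0   0   9   9   9  12  18  18  18

9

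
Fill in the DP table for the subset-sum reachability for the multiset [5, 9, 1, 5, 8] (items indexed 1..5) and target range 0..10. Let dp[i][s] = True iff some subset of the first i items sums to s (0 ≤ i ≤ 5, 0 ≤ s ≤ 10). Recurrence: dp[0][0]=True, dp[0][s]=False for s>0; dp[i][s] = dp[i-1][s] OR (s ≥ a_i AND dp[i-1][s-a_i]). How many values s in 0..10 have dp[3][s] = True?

i\s   0   1   2   3   4   5   6   7   8   9  10
  0   T   F   F   F   F   F   F   F   F   F   F
  1   T   F   F   F   F   T   F   F   F   F   F
  2   T   F   F   F   F   T   F   F   F   T   F
  3   T   T   F   F   F   T   T   F   F   T   T
  4   T   T   F   F   F   T   T   F   F   T   T
  5   T   T   F   F   F   T   T   F   T   T   T

6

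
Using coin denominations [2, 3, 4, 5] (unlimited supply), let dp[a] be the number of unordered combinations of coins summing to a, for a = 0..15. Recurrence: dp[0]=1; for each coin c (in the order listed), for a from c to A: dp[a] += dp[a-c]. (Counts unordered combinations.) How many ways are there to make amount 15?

14

after  coin     0     1     2     3     4     5     6     7     8     9    10    11    12    13    14    15
          2     1     0     1     0     1     0     1     0     1     0     1     0     1     0     1     0
          3     1     0     1     1     1     1     2     1     2     2     2     2     3     2     3     3
          4     1     0     1     1     2     1     3     2     4     3     5     4     7     5     8     7
          5     1     0     1     1     2     2     3     3     5     5     7     7    10    10    13    14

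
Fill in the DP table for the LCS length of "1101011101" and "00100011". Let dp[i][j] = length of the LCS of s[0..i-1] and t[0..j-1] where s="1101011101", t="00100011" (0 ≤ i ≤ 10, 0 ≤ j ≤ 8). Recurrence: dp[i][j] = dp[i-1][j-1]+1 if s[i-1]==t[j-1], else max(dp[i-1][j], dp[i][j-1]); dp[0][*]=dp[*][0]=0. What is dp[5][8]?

   ''  0  0  1  0  0  0  1  1
''  0  0  0  0  0  0  0  0  0
 1  0  0  0  1  1  1  1  1  1
 1  0  0  0  1  1  1  1  2  2
 0  0  1  1  1  2  2  2  2  2
 1  0  1  1  2  2  2  2  3  3
 0  0  1  2  2  3  3  3  3  3
 1  0  1  2  3  3  3  3  4  4
 1  0  1  2  3  3  3  3  4  5
 1  0  1  2  3  3  3  3  4  5
 0  0  1  2  3  4  4  4  4  5
 1  0  1  2  3  4  4  4  5  5

3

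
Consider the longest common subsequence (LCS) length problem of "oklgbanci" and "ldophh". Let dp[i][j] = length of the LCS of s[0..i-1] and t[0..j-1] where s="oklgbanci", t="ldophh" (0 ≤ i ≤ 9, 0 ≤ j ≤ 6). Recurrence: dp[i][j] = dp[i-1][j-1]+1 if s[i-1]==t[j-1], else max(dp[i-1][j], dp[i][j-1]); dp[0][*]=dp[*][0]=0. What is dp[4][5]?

   ''  l  d  o  p  h  h
''  0  0  0  0  0  0  0
 o  0  0  0  1  1  1  1
 k  0  0  0  1  1  1  1
 l  0  1  1  1  1  1  1
 g  0  1  1  1  1  1  1
 b  0  1  1  1  1  1  1
 a  0  1  1  1  1  1  1
 n  0  1  1  1  1  1  1
 c  0  1  1  1  1  1  1
 i  0  1  1  1  1  1  1

1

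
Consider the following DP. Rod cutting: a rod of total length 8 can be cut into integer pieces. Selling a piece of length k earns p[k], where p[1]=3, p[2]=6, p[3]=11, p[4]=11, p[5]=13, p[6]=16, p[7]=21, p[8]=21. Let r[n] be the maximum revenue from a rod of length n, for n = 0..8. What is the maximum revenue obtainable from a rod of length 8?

   n    0    1    2    3    4    5    6    7    8
r[n]    0    3    6   11   14   17   22   25   28

28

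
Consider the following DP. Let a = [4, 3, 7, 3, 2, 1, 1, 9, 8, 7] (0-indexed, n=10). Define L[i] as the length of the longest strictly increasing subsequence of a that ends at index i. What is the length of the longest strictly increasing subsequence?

   i    0    1    2    3    4    5    6    7    8    9
a[i]    4    3    7    3    2    1    1    9    8    7
L[i]    1    1    2    1    1    1    1    3    3    2

3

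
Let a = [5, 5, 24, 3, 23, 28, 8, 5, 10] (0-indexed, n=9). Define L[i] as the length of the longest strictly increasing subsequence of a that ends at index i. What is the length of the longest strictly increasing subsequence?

3

   i    0    1    2    3    4    5    6    7    8
a[i]    5    5   24    3   23   28    8    5   10
L[i]    1    1    2    1    2    3    2    2    3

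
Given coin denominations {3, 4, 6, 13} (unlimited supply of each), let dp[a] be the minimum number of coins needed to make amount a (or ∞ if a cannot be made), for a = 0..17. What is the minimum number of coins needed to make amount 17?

 a  0  1  2  3  4  5  6  7  8  9 10 11 12 13 14 15 16 17
dp  0  -  -  1  1  -  1  2  2  2  2  3  2  1  3  3  2  2
(- denotes ∞ / unreachable)

2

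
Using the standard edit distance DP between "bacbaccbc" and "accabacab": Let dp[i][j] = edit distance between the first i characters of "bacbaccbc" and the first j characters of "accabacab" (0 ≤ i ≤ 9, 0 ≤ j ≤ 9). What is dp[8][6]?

   ''  a  c  c  a  b  a  c  a  b
''  0  1  2  3  4  5  6  7  8  9
 b  1  1  2  3  4  4  5  6  7  8
 a  2  1  2  3  3  4  4  5  6  7
 c  3  2  1  2  3  4  5  4  5  6
 b  4  3  2  2  3  3  4  5  5  5
 a  5  4  3  3  2  3  3  4  5  6
 c  6  5  4  3  3  3  4  3  4  5
 c  7  6  5  4  4  4  4  4  4  5
 b  8  7  6  5  5  4  5  5  5  4
 c  9  8  7  6  6  5  5  5  6  5

5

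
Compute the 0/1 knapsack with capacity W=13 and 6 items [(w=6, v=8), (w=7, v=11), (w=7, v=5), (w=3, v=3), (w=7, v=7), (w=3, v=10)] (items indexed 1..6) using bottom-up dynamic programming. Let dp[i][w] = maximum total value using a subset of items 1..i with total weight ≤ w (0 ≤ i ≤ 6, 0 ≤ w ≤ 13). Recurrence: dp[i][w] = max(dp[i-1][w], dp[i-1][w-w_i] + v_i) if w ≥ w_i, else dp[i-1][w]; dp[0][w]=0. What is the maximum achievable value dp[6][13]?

24

i\w   0   1   2   3   4   5   6   7   8   9  10  11  12  13
  0   0   0   0   0   0   0   0   0   0   0   0   0   0   0
  1   0   0   0   0   0   0   8   8   8   8   8   8   8   8
  2   0   0   0   0   0   0   8  11  11  11  11  11  11  19
  3   0   0   0   0   0   0   8  11  11  11  11  11  11  19
  4   0   0   0   3   3   3   8  11  11  11  14  14  14  19
  5   0   0   0   3   3   3   8  11  11  11  14  14  14  19
  6   0   0   0  10  10  10  13  13  13  18  21  21  21  24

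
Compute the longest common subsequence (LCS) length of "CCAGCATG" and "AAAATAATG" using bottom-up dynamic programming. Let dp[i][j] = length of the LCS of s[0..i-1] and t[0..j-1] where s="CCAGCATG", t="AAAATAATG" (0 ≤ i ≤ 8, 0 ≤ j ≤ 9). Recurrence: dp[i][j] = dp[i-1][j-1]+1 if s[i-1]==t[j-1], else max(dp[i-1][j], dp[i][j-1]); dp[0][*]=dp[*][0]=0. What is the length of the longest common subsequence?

4

   ''  A  A  A  A  T  A  A  T  G
''  0  0  0  0  0  0  0  0  0  0
 C  0  0  0  0  0  0  0  0  0  0
 C  0  0  0  0  0  0  0  0  0  0
 A  0  1  1  1  1  1  1  1  1  1
 G  0  1  1  1  1  1  1  1  1  2
 C  0  1  1  1  1  1  1  1  1  2
 A  0  1  2  2  2  2  2  2  2  2
 T  0  1  2  2  2  3  3  3  3  3
 G  0  1  2  2  2  3  3  3  3  4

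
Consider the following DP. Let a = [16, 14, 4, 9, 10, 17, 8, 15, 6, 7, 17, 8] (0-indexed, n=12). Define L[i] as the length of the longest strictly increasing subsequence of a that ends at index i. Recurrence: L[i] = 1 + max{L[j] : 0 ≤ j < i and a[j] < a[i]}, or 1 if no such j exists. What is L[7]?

   i    0    1    2    3    4    5    6    7    8    9   10   11
a[i]   16   14    4    9   10   17    8   15    6    7   17    8
L[i]    1    1    1    2    3    4    2    4    2    3    5    4

4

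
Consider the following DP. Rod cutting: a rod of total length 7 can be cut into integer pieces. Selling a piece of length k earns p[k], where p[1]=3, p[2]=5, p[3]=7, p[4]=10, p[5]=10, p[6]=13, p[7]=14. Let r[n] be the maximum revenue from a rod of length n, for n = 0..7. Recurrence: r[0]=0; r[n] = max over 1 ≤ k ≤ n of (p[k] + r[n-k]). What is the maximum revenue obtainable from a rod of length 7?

21

   n    0    1    2    3    4    5    6    7
r[n]    0    3    6    9   12   15   18   21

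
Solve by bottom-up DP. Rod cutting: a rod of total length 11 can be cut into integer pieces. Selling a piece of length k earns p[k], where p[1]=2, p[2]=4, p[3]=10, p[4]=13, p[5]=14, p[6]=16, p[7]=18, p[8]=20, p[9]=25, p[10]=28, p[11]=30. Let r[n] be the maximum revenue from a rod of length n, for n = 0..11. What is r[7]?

23

   n    0    1    2    3    4    5    6    7    8    9   10   11
r[n]    0    2    4   10   13   15   20   23   26   30   33   36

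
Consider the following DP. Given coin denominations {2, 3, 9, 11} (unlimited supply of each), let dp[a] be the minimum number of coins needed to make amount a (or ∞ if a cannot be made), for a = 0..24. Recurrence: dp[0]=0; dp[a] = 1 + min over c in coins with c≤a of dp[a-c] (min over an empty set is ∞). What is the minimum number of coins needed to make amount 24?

 a  0  1  2  3  4  5  6  7  8  9 10 11 12 13 14 15 16 17 18 19 20 21 22 23 24
dp  0  -  1  1  2  2  2  3  3  1  4  1  2  2  2  3  3  3  2  4  2  3  2  3  3
(- denotes ∞ / unreachable)

3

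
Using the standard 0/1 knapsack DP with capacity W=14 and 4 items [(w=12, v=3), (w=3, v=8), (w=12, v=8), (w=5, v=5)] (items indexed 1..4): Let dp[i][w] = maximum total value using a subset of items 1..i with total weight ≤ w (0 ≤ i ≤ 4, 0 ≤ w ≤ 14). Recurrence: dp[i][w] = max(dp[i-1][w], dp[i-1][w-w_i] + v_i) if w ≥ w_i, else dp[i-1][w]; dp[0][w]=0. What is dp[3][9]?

8

i\w   0   1   2   3   4   5   6   7   8   9  10  11  12  13  14
  0   0   0   0   0   0   0   0   0   0   0   0   0   0   0   0
  1   0   0   0   0   0   0   0   0   0   0   0   0   3   3   3
  2   0   0   0   8   8   8   8   8   8   8   8   8   8   8   8
  3   0   0   0   8   8   8   8   8   8   8   8   8   8   8   8
  4   0   0   0   8   8   8   8   8  13  13  13  13  13  13  13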